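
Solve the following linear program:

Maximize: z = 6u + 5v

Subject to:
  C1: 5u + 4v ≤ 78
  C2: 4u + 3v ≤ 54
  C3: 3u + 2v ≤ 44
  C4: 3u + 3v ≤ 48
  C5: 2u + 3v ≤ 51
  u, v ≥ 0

Evaluate the objective at each vertex of the feasible region:
  z(0, 0) = 0
  z(13.5, 0) = 81
  z(6, 10) = 86  ←
  z(0, 16) = 80
The maximum is at u = 6, v = 10.

u = 6, v = 10, z = 86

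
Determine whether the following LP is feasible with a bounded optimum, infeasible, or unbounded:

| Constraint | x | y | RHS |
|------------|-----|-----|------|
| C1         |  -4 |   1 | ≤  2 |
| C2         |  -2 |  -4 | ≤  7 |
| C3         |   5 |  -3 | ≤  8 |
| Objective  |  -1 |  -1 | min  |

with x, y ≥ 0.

Unbounded (objective can decrease without bound)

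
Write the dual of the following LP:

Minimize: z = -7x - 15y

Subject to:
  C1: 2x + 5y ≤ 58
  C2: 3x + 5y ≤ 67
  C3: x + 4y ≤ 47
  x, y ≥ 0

Primal min cᵀx s.t. Ax ≤ b, x ≥ 0  →  Dual max −bᵀy s.t. Aᵀy ≥ −c, y ≥ 0.

Maximize: z = -58y1 - 67y2 - 47y3

Subject to:
  2y1 + 3y2 + y3 ≥ 7
  5y1 + 5y2 + 4y3 ≥ 15
  y1, y2, y3 ≥ 0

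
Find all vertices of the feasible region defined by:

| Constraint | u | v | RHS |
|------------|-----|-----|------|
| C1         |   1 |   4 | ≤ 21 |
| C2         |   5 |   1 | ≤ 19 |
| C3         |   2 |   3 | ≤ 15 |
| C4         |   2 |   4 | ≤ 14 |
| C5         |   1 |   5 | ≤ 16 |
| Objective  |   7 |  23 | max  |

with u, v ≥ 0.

(0, 0), (3.8, 0), (3.444, 1.778), (1, 3), (0, 3.2)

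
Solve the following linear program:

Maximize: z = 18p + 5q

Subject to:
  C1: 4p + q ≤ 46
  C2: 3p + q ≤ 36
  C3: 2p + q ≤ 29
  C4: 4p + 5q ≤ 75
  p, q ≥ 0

Evaluate the objective at each vertex of the feasible region:
  z(0, 0) = 0
  z(11.5, 0) = 207
  z(10, 6) = 210  ←
  z(9.545, 7.364) = 208.6
  z(0, 15) = 75
The maximum is at p = 10, q = 6.

p = 10, q = 6, z = 210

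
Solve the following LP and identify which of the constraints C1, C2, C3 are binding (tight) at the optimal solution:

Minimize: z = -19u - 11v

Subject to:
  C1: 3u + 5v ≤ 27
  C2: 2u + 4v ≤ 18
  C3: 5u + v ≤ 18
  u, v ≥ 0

At u = 3, v = 3, compute slack b - a·x for each constraint:
  C1: 27 − 24 = 3  (slack)
  C2: 18 − 18 = 0  (binding)
  C3: 18 − 18 = 0  (binding)

Optimal: u = 3, v = 3
Binding: C2, C3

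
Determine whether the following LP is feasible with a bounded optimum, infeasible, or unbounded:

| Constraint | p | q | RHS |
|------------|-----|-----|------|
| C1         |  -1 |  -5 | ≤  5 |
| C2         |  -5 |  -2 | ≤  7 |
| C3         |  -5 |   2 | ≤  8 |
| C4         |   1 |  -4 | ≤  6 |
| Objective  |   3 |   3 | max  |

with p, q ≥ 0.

Unbounded (objective can increase without bound)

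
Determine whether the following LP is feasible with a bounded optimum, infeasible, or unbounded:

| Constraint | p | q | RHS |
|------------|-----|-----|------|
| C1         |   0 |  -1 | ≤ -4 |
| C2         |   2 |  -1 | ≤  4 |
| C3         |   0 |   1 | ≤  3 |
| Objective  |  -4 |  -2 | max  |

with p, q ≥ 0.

Infeasible (no feasible solution exists)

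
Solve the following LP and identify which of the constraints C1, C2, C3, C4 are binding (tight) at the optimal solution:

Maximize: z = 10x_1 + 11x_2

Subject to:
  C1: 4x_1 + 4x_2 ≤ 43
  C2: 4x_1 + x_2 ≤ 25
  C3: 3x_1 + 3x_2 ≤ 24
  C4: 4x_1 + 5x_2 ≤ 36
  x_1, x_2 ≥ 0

At x_1 = 4, x_2 = 4, compute slack b - a·x for each constraint:
  C1: 43 − 32 = 11  (slack)
  C2: 25 − 20 = 5  (slack)
  C3: 24 − 24 = 0  (binding)
  C4: 36 − 36 = 0  (binding)

Optimal: x_1 = 4, x_2 = 4
Binding: C3, C4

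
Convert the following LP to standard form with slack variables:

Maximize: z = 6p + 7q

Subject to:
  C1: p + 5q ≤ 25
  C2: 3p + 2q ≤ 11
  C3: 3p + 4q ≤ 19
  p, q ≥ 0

max z = 6p + 7q

s.t.
  p + 5q + s1 = 25
  3p + 2q + s2 = 11
  3p + 4q + s3 = 19
  p, q, s1, s2, s3 ≥ 0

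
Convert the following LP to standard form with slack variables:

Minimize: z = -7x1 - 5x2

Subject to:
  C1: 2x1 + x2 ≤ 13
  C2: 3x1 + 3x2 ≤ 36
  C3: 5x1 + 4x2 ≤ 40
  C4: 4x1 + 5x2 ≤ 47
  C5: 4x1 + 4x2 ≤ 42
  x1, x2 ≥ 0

min z = -7x1 - 5x2

s.t.
  2x1 + x2 + s1 = 13
  3x1 + 3x2 + s2 = 36
  5x1 + 4x2 + s3 = 40
  4x1 + 5x2 + s4 = 47
  4x1 + 4x2 + s5 = 42
  x1, x2, s1, s2, s3, s4, s5 ≥ 0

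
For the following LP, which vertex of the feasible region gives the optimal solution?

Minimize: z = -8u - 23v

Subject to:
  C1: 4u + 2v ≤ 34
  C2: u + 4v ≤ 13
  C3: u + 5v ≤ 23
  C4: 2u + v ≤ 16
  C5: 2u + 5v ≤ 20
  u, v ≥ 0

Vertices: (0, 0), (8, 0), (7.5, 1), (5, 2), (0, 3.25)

Evaluate the objective at each vertex of the feasible region:
  z(0, 0) = 0
  z(8, 0) = -64
  z(7.5, 1) = -83
  z(5, 2) = -86  ←
  z(0, 3.25) = -74.75
The minimum is at u = 5, v = 2.

(5, 2)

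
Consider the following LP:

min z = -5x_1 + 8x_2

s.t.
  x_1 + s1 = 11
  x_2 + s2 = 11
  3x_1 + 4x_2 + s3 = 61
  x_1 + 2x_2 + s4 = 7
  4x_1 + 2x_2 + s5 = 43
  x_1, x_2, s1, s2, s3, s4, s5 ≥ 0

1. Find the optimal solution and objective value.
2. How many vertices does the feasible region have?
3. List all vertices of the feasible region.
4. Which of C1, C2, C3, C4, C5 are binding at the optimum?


1. x_1 = 7, x_2 = 0, z = -35
2. 3
3. (0, 0), (7, 0), (0, 3.5)
4. C4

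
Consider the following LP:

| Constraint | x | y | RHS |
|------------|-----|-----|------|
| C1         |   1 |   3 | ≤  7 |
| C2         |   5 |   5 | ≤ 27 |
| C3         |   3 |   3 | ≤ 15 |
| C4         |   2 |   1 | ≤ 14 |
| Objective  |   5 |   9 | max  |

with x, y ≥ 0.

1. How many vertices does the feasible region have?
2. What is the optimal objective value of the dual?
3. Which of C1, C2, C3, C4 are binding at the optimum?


1. 4
2. 29
3. C1, C3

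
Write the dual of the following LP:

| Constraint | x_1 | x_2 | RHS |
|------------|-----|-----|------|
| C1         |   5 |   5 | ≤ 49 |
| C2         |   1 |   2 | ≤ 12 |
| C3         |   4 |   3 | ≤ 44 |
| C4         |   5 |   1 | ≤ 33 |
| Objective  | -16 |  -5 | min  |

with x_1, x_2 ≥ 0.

Primal min cᵀx s.t. Ax ≤ b, x ≥ 0  →  Dual max −bᵀy s.t. Aᵀy ≥ −c, y ≥ 0.

Maximize: z = -49y1 - 12y2 - 44y3 - 33y4

Subject to:
  5y1 + y2 + 4y3 + 5y4 ≥ 16
  5y1 + 2y2 + 3y3 + y4 ≥ 5
  y1, y2, y3, y4 ≥ 0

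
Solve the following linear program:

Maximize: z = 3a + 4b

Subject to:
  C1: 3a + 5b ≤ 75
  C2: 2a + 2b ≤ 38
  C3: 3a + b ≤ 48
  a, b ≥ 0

Evaluate the objective at each vertex of the feasible region:
  z(0, 0) = 0
  z(16, 0) = 48
  z(14.5, 4.5) = 61.5
  z(10, 9) = 66  ←
  z(0, 15) = 60
The maximum is at a = 10, b = 9.

a = 10, b = 9, z = 66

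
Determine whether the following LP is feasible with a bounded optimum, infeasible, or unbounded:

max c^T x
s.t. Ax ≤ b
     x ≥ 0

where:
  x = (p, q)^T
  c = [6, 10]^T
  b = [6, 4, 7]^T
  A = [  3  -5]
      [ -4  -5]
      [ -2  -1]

Unbounded (objective can increase without bound)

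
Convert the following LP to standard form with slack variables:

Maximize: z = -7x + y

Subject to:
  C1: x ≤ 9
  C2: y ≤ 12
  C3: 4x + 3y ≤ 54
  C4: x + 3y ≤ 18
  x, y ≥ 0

max z = -7x + y

s.t.
  x + s1 = 9
  y + s2 = 12
  4x + 3y + s3 = 54
  x + 3y + s4 = 18
  x, y, s1, s2, s3, s4 ≥ 0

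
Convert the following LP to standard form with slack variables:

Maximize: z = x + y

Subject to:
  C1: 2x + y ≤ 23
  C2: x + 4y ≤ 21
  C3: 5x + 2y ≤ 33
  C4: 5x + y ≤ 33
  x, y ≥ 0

max z = x + y

s.t.
  2x + y + s1 = 23
  x + 4y + s2 = 21
  5x + 2y + s3 = 33
  5x + y + s4 = 33
  x, y, s1, s2, s3, s4 ≥ 0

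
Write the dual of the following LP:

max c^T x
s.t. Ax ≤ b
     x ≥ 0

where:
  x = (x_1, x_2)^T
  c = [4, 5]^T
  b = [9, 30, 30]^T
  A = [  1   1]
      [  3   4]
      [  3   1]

Primal max cᵀx s.t. Ax ≤ b, x ≥ 0  →  Dual min bᵀy s.t. Aᵀy ≥ c, y ≥ 0.

Minimize: z = 9y1 + 30y2 + 30y3

Subject to:
  y1 + 3y2 + 3y3 ≥ 4
  y1 + 4y2 + y3 ≥ 5
  y1, y2, y3 ≥ 0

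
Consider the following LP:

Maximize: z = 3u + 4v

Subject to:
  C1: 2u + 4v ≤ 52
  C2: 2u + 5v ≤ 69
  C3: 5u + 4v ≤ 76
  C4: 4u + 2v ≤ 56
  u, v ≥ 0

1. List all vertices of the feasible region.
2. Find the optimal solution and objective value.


1. (0, 0), (14, 0), (12, 4), (8, 9), (0, 13)
2. u = 8, v = 9, z = 60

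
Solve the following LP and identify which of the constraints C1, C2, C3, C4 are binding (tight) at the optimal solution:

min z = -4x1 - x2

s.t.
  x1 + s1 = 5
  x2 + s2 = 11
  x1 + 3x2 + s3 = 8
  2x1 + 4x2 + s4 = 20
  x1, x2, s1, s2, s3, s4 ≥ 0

At x1 = 5, x2 = 1, compute slack b - a·x for each constraint:
  C1: 5 − 5 = 0  (binding)
  C2: 11 − 1 = 10  (slack)
  C3: 8 − 8 = 0  (binding)
  C4: 20 − 14 = 6  (slack)

Optimal: x1 = 5, x2 = 1
Binding: C1, C3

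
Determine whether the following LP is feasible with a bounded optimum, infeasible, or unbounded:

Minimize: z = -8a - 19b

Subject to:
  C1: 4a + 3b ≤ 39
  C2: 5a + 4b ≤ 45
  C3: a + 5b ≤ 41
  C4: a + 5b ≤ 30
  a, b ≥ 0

Feasible with a bounded optimal solution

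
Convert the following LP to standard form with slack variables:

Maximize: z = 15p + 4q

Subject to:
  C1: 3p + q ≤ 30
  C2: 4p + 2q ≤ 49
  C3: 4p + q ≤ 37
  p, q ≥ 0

max z = 15p + 4q

s.t.
  3p + q + s1 = 30
  4p + 2q + s2 = 49
  4p + q + s3 = 37
  p, q, s1, s2, s3 ≥ 0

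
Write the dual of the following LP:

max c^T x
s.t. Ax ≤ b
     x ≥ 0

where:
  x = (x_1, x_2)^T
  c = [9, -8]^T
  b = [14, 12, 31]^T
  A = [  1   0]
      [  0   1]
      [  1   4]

Primal max cᵀx s.t. Ax ≤ b, x ≥ 0  →  Dual min bᵀy s.t. Aᵀy ≥ c, y ≥ 0.

Minimize: z = 14y1 + 12y2 + 31y3

Subject to:
  y1 + y3 ≥ 9
  y2 + 4y3 ≥ -8
  y1, y2, y3 ≥ 0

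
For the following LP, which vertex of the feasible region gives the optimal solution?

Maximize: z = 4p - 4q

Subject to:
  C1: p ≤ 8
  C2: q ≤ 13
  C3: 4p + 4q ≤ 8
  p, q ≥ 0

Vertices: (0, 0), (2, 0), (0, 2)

Evaluate the objective at each vertex of the feasible region:
  z(0, 0) = 0
  z(2, 0) = 8  ←
  z(0, 2) = -8
The maximum is at p = 2, q = 0.

(2, 0)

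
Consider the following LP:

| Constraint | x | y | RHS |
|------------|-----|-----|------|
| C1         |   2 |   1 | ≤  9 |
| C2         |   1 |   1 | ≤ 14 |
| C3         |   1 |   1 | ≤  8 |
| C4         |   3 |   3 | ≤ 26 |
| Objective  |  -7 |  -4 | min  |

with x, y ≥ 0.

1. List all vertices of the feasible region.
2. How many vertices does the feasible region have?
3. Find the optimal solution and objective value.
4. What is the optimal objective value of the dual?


1. (0, 0), (4.5, 0), (1, 7), (0, 8)
2. 4
3. x = 1, y = 7, z = -35
4. -35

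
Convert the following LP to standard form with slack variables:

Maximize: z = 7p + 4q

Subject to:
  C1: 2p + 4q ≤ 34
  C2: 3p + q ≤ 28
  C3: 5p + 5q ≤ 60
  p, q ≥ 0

max z = 7p + 4q

s.t.
  2p + 4q + s1 = 34
  3p + q + s2 = 28
  5p + 5q + s3 = 60
  p, q, s1, s2, s3 ≥ 0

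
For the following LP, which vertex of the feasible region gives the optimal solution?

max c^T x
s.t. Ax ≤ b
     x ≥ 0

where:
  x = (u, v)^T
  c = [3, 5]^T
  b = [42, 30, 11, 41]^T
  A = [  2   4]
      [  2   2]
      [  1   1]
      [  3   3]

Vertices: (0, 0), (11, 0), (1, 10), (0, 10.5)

Evaluate the objective at each vertex of the feasible region:
  z(0, 0) = 0
  z(11, 0) = 33
  z(1, 10) = 53  ←
  z(0, 10.5) = 52.5
The maximum is at u = 1, v = 10.

(1, 10)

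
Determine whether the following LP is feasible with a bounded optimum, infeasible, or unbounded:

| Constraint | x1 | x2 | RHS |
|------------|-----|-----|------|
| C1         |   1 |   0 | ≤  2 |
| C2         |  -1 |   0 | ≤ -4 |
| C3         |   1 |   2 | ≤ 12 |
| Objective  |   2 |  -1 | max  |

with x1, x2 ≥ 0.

Infeasible (no feasible solution exists)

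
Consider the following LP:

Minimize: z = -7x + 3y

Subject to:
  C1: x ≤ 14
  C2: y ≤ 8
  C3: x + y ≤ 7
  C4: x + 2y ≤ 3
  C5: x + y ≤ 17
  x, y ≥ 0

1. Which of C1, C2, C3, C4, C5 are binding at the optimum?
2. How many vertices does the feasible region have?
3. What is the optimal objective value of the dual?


1. C4
2. 3
3. -21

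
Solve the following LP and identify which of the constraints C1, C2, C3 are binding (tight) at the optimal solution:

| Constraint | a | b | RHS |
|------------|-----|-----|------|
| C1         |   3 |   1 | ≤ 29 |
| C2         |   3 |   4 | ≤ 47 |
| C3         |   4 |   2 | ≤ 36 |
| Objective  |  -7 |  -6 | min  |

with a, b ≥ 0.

At a = 5, b = 8, compute slack b - a·x for each constraint:
  C1: 29 − 23 = 6  (slack)
  C2: 47 − 47 = 0  (binding)
  C3: 36 − 36 = 0  (binding)

Optimal: a = 5, b = 8
Binding: C2, C3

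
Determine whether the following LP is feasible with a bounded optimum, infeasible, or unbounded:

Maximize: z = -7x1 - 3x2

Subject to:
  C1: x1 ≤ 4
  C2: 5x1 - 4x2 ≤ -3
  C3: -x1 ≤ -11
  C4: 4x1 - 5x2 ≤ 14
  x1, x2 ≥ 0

Infeasible (no feasible solution exists)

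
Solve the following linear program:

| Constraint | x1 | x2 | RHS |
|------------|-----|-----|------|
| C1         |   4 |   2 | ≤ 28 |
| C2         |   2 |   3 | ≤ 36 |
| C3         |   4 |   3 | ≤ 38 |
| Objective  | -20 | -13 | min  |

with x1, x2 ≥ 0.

Evaluate the objective at each vertex of the feasible region:
  z(0, 0) = 0
  z(7, 0) = -140
  z(2, 10) = -170  ←
  z(1, 11.33) = -167.3
  z(0, 12) = -156
The minimum is at x1 = 2, x2 = 10.

x1 = 2, x2 = 10, z = -170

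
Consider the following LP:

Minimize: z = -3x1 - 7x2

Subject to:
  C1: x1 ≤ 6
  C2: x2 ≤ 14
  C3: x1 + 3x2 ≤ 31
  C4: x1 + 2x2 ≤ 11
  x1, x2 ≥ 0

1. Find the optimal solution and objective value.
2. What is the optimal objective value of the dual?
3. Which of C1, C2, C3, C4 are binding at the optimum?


1. x1 = 0, x2 = 5.5, z = -38.5
2. -38.5
3. C4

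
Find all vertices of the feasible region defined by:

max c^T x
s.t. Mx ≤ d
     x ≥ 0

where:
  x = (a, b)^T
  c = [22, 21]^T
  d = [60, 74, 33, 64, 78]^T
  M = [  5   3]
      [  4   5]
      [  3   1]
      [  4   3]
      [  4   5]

(0, 0), (11, 0), (9.75, 3.75), (6, 10), (0, 14.8)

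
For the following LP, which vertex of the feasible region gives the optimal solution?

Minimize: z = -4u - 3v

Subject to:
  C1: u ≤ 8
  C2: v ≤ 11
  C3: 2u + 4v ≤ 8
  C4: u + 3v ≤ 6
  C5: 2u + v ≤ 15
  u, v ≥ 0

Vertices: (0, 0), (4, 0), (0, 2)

Evaluate the objective at each vertex of the feasible region:
  z(0, 0) = 0
  z(4, 0) = -16  ←
  z(0, 2) = -6
The minimum is at u = 4, v = 0.

(4, 0)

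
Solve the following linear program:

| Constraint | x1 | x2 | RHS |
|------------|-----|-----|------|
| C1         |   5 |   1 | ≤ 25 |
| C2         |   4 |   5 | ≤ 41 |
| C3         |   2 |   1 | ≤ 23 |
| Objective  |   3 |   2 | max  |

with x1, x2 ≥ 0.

Evaluate the objective at each vertex of the feasible region:
  z(0, 0) = 0
  z(5, 0) = 15
  z(4, 5) = 22  ←
  z(0, 8.2) = 16.4
The maximum is at x1 = 4, x2 = 5.

x1 = 4, x2 = 5, z = 22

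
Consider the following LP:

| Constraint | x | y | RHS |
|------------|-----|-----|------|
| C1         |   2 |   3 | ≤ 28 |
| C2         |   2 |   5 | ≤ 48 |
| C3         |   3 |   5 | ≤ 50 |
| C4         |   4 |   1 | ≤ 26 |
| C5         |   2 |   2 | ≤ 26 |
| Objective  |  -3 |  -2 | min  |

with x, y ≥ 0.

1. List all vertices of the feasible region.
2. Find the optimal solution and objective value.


1. (0, 0), (6.5, 0), (5, 6), (0, 9.333)
2. x = 5, y = 6, z = -27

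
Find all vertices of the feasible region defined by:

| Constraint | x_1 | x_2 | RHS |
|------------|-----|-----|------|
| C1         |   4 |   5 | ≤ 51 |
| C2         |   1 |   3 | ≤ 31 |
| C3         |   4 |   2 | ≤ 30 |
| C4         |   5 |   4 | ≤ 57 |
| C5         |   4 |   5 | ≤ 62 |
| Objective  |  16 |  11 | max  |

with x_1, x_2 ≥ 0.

(0, 0), (7.5, 0), (4, 7), (0, 10.2)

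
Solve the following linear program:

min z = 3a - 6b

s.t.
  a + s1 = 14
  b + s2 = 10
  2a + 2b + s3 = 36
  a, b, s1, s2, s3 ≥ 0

Evaluate the objective at each vertex of the feasible region:
  z(0, 0) = 0
  z(14, 0) = 42
  z(14, 4) = 18
  z(8, 10) = -36
  z(0, 10) = -60  ←
The minimum is at a = 0, b = 10.

a = 0, b = 10, z = -60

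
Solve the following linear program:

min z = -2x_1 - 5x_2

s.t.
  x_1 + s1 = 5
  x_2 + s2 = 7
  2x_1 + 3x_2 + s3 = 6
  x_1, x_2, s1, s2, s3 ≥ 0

Evaluate the objective at each vertex of the feasible region:
  z(0, 0) = 0
  z(3, 0) = -6
  z(0, 2) = -10  ←
The minimum is at x_1 = 0, x_2 = 2.

x_1 = 0, x_2 = 2, z = -10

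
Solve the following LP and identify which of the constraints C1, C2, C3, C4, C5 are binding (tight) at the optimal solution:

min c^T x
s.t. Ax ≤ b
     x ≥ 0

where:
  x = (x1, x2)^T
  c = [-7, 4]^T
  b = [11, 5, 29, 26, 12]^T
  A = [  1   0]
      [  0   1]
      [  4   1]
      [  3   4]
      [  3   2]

At x1 = 4, x2 = 0, compute slack b - a·x for each constraint:
  C1: 11 − 4 = 7  (slack)
  C2: 5 − 0 = 5  (slack)
  C3: 29 − 16 = 13  (slack)
  C4: 26 − 12 = 14  (slack)
  C5: 12 − 12 = 0  (binding)

Optimal: x1 = 4, x2 = 0
Binding: C5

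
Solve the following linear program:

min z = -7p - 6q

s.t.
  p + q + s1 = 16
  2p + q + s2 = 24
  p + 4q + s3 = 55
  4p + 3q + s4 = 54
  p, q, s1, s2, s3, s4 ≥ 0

Evaluate the objective at each vertex of the feasible region:
  z(0, 0) = 0
  z(12, 0) = -84
  z(9, 6) = -99
  z(6, 10) = -102  ←
  z(3, 13) = -99
  z(0, 13.75) = -82.5
The minimum is at p = 6, q = 10.

p = 6, q = 10, z = -102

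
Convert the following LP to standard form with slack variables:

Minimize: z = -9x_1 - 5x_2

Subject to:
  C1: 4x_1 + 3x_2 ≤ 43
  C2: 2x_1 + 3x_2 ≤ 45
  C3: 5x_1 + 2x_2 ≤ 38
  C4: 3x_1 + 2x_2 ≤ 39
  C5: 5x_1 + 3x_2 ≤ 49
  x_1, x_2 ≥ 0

min z = -9x_1 - 5x_2

s.t.
  4x_1 + 3x_2 + s1 = 43
  2x_1 + 3x_2 + s2 = 45
  5x_1 + 2x_2 + s3 = 38
  3x_1 + 2x_2 + s4 = 39
  5x_1 + 3x_2 + s5 = 49
  x_1, x_2, s1, s2, s3, s4, s5 ≥ 0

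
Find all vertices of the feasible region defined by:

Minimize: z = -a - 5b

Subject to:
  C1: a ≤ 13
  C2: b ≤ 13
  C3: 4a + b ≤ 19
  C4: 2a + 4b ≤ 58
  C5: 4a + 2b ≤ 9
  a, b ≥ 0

(0, 0), (2.25, 0), (0, 4.5)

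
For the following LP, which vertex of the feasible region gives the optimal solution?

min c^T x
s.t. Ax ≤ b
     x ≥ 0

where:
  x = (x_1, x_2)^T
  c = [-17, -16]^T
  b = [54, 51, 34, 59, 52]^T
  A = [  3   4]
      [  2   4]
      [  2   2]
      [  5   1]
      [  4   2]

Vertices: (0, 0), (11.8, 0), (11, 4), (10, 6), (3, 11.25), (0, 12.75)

Evaluate the objective at each vertex of the feasible region:
  z(0, 0) = 0
  z(11.8, 0) = -200.6
  z(11, 4) = -251
  z(10, 6) = -266  ←
  z(3, 11.25) = -231
  z(0, 12.75) = -204
The minimum is at x_1 = 10, x_2 = 6.

(10, 6)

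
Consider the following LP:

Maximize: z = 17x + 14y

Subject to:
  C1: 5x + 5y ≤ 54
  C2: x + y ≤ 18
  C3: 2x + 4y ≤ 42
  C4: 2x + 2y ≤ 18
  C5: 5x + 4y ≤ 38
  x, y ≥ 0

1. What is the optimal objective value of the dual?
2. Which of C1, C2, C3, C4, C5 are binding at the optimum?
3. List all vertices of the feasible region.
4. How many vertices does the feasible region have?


1. 132
2. C4, C5
3. (0, 0), (7.6, 0), (2, 7), (0, 9)
4. 4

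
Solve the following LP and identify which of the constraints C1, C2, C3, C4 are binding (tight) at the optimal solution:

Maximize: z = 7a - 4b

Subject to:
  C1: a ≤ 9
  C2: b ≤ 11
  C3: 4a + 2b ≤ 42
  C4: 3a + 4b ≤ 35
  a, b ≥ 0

At a = 9, b = 0, compute slack b - a·x for each constraint:
  C1: 9 − 9 = 0  (binding)
  C2: 11 − 0 = 11  (slack)
  C3: 42 − 36 = 6  (slack)
  C4: 35 − 27 = 8  (slack)

Optimal: a = 9, b = 0
Binding: C1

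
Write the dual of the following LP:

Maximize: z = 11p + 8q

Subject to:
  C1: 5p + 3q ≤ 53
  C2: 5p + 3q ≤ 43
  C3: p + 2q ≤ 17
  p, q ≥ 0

Primal max cᵀx s.t. Ax ≤ b, x ≥ 0  →  Dual min bᵀy s.t. Aᵀy ≥ c, y ≥ 0.

Minimize: z = 53y1 + 43y2 + 17y3

Subject to:
  5y1 + 5y2 + y3 ≥ 11
  3y1 + 3y2 + 2y3 ≥ 8
  y1, y2, y3 ≥ 0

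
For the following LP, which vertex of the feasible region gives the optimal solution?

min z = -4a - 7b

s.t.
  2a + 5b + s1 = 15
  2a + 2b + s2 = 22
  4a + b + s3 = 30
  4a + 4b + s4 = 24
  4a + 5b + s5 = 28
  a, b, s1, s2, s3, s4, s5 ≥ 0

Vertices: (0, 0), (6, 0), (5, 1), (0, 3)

Evaluate the objective at each vertex of the feasible region:
  z(0, 0) = 0
  z(6, 0) = -24
  z(5, 1) = -27  ←
  z(0, 3) = -21
The minimum is at a = 5, b = 1.

(5, 1)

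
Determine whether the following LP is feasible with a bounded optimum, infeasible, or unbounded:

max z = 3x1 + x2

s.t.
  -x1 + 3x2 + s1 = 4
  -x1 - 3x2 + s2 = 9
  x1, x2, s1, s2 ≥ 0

Unbounded (objective can increase without bound)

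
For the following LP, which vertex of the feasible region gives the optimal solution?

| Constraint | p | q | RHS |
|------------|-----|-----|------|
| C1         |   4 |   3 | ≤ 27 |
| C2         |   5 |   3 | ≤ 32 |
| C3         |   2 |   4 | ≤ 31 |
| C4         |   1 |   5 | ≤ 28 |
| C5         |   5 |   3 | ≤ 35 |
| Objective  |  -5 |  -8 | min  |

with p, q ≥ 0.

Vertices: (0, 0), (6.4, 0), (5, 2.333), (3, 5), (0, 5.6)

Evaluate the objective at each vertex of the feasible region:
  z(0, 0) = 0
  z(6.4, 0) = -32
  z(5, 2.333) = -43.67
  z(3, 5) = -55  ←
  z(0, 5.6) = -44.8
The minimum is at p = 3, q = 5.

(3, 5)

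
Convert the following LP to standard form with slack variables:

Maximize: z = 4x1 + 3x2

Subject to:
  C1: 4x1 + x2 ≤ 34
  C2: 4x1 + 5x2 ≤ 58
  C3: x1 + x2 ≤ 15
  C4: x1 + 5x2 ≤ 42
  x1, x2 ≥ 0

max z = 4x1 + 3x2

s.t.
  4x1 + x2 + s1 = 34
  4x1 + 5x2 + s2 = 58
  x1 + x2 + s3 = 15
  x1 + 5x2 + s4 = 42
  x1, x2, s1, s2, s3, s4 ≥ 0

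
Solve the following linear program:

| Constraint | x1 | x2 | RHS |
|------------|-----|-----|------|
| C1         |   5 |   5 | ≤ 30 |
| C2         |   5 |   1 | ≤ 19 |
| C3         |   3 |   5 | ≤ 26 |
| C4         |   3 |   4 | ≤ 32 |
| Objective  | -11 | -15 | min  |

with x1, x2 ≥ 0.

Evaluate the objective at each vertex of the feasible region:
  z(0, 0) = 0
  z(3.8, 0) = -41.8
  z(3.25, 2.75) = -77
  z(2, 4) = -82  ←
  z(0, 5.2) = -78
The minimum is at x1 = 2, x2 = 4.

x1 = 2, x2 = 4, z = -82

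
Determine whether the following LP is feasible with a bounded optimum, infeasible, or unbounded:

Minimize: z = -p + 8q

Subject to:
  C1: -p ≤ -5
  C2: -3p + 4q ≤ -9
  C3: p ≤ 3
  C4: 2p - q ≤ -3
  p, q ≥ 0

Infeasible (no feasible solution exists)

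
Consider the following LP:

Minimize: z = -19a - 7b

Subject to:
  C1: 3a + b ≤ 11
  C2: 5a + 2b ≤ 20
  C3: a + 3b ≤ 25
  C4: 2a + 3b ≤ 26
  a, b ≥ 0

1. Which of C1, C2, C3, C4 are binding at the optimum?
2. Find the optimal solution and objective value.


1. C1, C2
2. a = 2, b = 5, z = -73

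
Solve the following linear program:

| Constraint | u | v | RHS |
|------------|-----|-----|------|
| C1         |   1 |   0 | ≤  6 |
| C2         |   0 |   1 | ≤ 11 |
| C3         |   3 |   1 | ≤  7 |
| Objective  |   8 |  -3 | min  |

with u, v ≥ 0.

Evaluate the objective at each vertex of the feasible region:
  z(0, 0) = 0
  z(2.333, 0) = 18.67
  z(0, 7) = -21  ←
The minimum is at u = 0, v = 7.

u = 0, v = 7, z = -21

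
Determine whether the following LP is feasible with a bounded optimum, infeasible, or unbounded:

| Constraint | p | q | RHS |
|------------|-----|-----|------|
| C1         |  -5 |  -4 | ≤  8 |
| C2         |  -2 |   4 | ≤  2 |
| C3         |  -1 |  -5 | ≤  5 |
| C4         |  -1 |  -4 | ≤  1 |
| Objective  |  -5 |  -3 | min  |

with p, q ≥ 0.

Unbounded (objective can decrease without bound)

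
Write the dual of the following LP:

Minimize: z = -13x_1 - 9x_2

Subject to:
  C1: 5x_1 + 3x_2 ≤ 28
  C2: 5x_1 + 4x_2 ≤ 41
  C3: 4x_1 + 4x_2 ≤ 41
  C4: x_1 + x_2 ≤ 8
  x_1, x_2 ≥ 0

Primal min cᵀx s.t. Ax ≤ b, x ≥ 0  →  Dual max −bᵀy s.t. Aᵀy ≥ −c, y ≥ 0.

Maximize: z = -28y1 - 41y2 - 41y3 - 8y4

Subject to:
  5y1 + 5y2 + 4y3 + y4 ≥ 13
  3y1 + 4y2 + 4y3 + y4 ≥ 9
  y1, y2, y3, y4 ≥ 0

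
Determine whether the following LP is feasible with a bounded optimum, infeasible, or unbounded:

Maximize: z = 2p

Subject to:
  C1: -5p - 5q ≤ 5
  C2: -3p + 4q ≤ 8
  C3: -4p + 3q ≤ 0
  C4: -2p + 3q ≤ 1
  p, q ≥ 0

Unbounded (objective can increase without bound)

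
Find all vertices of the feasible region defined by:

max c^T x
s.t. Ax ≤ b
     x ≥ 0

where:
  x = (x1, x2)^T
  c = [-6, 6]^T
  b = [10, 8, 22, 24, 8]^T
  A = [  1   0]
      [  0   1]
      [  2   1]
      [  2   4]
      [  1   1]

(0, 0), (8, 0), (4, 4), (0, 6)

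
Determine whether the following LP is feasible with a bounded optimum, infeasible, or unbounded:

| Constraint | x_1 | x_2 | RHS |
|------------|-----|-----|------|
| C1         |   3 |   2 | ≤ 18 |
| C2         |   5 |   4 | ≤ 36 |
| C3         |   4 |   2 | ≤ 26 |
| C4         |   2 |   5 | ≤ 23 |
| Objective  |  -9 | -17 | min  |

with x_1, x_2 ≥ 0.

Feasible with a bounded optimal solution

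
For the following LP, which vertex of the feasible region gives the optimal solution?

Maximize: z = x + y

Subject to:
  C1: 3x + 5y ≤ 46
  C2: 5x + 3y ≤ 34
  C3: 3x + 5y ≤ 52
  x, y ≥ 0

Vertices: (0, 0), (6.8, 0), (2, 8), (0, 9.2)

Evaluate the objective at each vertex of the feasible region:
  z(0, 0) = 0
  z(6.8, 0) = 6.8
  z(2, 8) = 10  ←
  z(0, 9.2) = 9.2
The maximum is at x = 2, y = 8.

(2, 8)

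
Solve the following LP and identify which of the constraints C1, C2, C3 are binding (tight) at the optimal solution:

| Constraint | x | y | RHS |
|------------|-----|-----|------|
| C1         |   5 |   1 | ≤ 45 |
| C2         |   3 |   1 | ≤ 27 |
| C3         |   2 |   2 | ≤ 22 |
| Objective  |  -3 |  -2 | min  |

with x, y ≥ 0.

At x = 8, y = 3, compute slack b - a·x for each constraint:
  C1: 45 − 43 = 2  (slack)
  C2: 27 − 27 = 0  (binding)
  C3: 22 − 22 = 0  (binding)

Optimal: x = 8, y = 3
Binding: C2, C3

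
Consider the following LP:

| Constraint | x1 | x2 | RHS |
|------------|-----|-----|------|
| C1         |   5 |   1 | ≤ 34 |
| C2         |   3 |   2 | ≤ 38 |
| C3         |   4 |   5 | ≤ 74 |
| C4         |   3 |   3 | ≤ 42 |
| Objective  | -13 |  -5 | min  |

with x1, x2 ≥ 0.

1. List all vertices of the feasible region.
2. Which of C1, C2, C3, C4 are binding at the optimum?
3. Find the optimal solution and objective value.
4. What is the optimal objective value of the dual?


1. (0, 0), (6.8, 0), (5, 9), (0, 14)
2. C1, C4
3. x1 = 5, x2 = 9, z = -110
4. -110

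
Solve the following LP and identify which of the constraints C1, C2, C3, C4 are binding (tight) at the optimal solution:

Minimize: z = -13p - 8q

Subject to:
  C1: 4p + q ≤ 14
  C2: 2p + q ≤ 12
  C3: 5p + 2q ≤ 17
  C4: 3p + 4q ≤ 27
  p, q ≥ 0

At p = 1, q = 6, compute slack b - a·x for each constraint:
  C1: 14 − 10 = 4  (slack)
  C2: 12 − 8 = 4  (slack)
  C3: 17 − 17 = 0  (binding)
  C4: 27 − 27 = 0  (binding)

Optimal: p = 1, q = 6
Binding: C3, C4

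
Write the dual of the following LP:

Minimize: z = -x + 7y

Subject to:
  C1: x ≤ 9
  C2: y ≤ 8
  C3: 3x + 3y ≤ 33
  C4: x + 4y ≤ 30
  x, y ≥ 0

Primal min cᵀx s.t. Ax ≤ b, x ≥ 0  →  Dual max −bᵀy s.t. Aᵀy ≥ −c, y ≥ 0.

Maximize: z = -9y1 - 8y2 - 33y3 - 30y4

Subject to:
  y1 + 3y3 + y4 ≥ 1
  y2 + 3y3 + 4y4 ≥ -7
  y1, y2, y3, y4 ≥ 0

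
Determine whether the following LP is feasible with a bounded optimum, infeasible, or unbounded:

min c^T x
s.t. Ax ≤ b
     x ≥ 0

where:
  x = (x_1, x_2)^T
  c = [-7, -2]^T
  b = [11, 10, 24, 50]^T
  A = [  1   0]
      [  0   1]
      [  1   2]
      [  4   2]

Feasible with a bounded optimal solution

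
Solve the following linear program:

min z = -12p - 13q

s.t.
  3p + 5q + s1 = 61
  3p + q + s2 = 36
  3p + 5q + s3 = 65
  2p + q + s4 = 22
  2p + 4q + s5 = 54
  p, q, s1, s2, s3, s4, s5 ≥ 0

Evaluate the objective at each vertex of the feasible region:
  z(0, 0) = 0
  z(11, 0) = -132
  z(7, 8) = -188  ←
  z(0, 12.2) = -158.6
The minimum is at p = 7, q = 8.

p = 7, q = 8, z = -188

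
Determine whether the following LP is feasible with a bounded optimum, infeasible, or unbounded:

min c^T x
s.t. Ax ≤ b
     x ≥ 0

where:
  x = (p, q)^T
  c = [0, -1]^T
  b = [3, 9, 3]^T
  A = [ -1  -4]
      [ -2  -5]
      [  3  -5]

Unbounded (objective can decrease without bound)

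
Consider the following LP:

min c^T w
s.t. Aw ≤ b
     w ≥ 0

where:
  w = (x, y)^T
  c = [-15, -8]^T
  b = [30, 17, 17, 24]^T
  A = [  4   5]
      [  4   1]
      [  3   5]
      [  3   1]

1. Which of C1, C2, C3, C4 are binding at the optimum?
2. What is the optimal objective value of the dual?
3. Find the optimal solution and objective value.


1. C2, C3
2. -68
3. x = 4, y = 1, z = -68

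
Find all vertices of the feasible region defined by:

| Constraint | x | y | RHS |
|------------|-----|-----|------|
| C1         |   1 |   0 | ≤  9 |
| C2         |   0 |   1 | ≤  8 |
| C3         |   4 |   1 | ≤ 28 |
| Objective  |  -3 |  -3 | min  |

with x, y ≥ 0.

(0, 0), (7, 0), (5, 8), (0, 8)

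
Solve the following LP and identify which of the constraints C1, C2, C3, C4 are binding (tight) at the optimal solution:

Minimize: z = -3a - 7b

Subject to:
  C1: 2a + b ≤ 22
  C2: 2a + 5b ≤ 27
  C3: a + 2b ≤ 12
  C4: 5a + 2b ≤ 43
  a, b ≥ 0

At a = 6, b = 3, compute slack b - a·x for each constraint:
  C1: 22 − 15 = 7  (slack)
  C2: 27 − 27 = 0  (binding)
  C3: 12 − 12 = 0  (binding)
  C4: 43 − 36 = 7  (slack)

Optimal: a = 6, b = 3
Binding: C2, C3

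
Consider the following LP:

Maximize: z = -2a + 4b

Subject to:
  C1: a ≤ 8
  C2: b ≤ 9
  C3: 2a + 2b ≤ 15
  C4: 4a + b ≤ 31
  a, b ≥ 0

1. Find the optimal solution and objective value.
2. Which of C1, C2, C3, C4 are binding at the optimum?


1. a = 0, b = 7.5, z = 30
2. C3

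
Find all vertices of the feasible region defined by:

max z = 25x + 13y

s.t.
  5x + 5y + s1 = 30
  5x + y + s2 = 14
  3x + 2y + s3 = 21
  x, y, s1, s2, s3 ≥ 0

(0, 0), (2.8, 0), (2, 4), (0, 6)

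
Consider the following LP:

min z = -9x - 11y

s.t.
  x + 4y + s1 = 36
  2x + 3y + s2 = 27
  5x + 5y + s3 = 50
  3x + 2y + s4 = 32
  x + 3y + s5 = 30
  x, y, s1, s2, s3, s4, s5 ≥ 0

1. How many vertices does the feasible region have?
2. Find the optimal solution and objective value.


1. 4
2. x = 3, y = 7, z = -104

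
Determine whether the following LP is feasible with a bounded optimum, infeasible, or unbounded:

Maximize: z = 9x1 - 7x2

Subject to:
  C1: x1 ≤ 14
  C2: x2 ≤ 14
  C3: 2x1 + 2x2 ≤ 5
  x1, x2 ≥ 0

Feasible with a bounded optimal solution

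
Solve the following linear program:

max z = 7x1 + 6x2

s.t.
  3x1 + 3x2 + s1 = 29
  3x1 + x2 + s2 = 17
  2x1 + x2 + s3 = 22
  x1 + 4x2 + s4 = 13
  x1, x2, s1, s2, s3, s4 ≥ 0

Evaluate the objective at each vertex of the feasible region:
  z(0, 0) = 0
  z(5.667, 0) = 39.67
  z(5, 2) = 47  ←
  z(0, 3.25) = 19.5
The maximum is at x1 = 5, x2 = 2.

x1 = 5, x2 = 2, z = 47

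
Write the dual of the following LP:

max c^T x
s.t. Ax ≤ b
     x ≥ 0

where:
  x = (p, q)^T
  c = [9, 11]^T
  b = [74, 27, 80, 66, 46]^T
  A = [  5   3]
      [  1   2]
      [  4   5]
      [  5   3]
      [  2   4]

Primal max cᵀx s.t. Ax ≤ b, x ≥ 0  →  Dual min bᵀy s.t. Aᵀy ≥ c, y ≥ 0.

Minimize: z = 74y1 + 27y2 + 80y3 + 66y4 + 46y5

Subject to:
  5y1 + y2 + 4y3 + 5y4 + 2y5 ≥ 9
  3y1 + 2y2 + 5y3 + 3y4 + 4y5 ≥ 11
  y1, y2, y3, y4, y5 ≥ 0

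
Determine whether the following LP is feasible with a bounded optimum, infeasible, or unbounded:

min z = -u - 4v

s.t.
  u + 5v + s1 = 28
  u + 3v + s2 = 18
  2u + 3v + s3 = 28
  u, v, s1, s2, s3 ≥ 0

Feasible with a bounded optimal solution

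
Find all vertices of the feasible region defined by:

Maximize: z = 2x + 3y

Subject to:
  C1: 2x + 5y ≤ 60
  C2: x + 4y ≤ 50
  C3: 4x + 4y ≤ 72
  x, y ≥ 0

(0, 0), (18, 0), (10, 8), (0, 12)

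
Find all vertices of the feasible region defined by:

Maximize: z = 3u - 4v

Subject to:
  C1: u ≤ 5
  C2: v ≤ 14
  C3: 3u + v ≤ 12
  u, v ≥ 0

(0, 0), (4, 0), (0, 12)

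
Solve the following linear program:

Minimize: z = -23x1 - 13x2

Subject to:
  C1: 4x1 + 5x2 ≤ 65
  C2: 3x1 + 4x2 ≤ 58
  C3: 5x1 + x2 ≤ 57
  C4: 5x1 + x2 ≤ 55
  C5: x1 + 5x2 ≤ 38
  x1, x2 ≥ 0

Evaluate the objective at each vertex of the feasible region:
  z(0, 0) = 0
  z(11, 0) = -253
  z(10, 5) = -295  ←
  z(9, 5.8) = -282.4
  z(0, 7.6) = -98.8
The minimum is at x1 = 10, x2 = 5.

x1 = 10, x2 = 5, z = -295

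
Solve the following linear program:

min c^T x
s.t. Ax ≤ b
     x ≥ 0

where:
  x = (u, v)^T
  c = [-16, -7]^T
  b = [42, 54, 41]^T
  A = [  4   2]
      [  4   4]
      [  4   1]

Evaluate the objective at each vertex of the feasible region:
  z(0, 0) = 0
  z(10.25, 0) = -164
  z(10, 1) = -167  ←
  z(7.5, 6) = -162
  z(0, 13.5) = -94.5
The minimum is at u = 10, v = 1.

u = 10, v = 1, z = -167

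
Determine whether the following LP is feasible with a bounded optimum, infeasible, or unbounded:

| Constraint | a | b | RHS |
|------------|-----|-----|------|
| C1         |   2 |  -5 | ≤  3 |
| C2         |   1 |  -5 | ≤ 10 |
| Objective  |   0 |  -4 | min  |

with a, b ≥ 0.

Unbounded (objective can decrease without bound)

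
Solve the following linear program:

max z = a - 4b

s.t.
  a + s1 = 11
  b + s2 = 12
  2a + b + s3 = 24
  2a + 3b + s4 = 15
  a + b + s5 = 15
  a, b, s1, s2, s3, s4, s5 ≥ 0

Evaluate the objective at each vertex of the feasible region:
  z(0, 0) = 0
  z(7.5, 0) = 7.5  ←
  z(0, 5) = -20
The maximum is at a = 7.5, b = 0.

a = 7.5, b = 0, z = 7.5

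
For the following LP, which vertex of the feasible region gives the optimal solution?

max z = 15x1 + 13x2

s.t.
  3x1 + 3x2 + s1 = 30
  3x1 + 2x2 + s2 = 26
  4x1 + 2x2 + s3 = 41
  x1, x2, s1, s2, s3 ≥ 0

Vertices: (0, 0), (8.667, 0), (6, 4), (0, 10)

Evaluate the objective at each vertex of the feasible region:
  z(0, 0) = 0
  z(8.667, 0) = 130
  z(6, 4) = 142  ←
  z(0, 10) = 130
The maximum is at x1 = 6, x2 = 4.

(6, 4)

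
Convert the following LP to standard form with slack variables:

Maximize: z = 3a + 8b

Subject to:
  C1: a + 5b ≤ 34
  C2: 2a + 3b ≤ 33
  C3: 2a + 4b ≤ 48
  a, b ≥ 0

max z = 3a + 8b

s.t.
  a + 5b + s1 = 34
  2a + 3b + s2 = 33
  2a + 4b + s3 = 48
  a, b, s1, s2, s3 ≥ 0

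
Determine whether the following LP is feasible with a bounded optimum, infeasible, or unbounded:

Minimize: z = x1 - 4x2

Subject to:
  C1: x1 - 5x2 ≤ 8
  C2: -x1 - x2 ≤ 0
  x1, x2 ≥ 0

Unbounded (objective can decrease without bound)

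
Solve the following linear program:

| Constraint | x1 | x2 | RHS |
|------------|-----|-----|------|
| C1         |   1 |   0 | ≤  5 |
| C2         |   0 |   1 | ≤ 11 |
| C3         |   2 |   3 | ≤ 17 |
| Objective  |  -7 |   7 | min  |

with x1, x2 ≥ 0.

Evaluate the objective at each vertex of the feasible region:
  z(0, 0) = 0
  z(5, 0) = -35  ←
  z(5, 2.333) = -18.67
  z(0, 5.667) = 39.67
The minimum is at x1 = 5, x2 = 0.

x1 = 5, x2 = 0, z = -35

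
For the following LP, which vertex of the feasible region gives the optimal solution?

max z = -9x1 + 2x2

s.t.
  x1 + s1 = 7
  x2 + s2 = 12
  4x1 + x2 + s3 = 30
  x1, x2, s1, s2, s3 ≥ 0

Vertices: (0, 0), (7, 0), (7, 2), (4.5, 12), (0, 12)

Evaluate the objective at each vertex of the feasible region:
  z(0, 0) = 0
  z(7, 0) = -63
  z(7, 2) = -59
  z(4.5, 12) = -16.5
  z(0, 12) = 24  ←
The maximum is at x1 = 0, x2 = 12.

(0, 12)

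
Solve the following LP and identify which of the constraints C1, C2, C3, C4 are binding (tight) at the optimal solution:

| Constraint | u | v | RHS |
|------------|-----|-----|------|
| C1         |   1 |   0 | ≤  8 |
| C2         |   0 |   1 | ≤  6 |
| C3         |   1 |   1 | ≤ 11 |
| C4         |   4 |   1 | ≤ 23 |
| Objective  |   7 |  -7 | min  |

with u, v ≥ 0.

At u = 0, v = 6, compute slack b - a·x for each constraint:
  C1: 8 − 0 = 8  (slack)
  C2: 6 − 6 = 0  (binding)
  C3: 11 − 6 = 5  (slack)
  C4: 23 − 6 = 17  (slack)

Optimal: u = 0, v = 6
Binding: C2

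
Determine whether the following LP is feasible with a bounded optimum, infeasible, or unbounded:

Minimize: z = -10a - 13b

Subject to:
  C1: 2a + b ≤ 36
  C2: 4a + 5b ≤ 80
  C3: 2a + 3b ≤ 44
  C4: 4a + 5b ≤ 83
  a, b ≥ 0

Feasible with a bounded optimal solution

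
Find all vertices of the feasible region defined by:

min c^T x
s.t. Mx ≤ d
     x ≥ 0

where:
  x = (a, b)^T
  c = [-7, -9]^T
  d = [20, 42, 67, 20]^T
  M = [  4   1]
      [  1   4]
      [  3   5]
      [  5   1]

(0, 0), (4, 0), (2, 10), (0, 10.5)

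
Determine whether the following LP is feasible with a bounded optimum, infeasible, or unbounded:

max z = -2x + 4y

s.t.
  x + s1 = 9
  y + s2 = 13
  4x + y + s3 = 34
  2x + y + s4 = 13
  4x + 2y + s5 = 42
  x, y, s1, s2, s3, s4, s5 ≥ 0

Feasible with a bounded optimal solution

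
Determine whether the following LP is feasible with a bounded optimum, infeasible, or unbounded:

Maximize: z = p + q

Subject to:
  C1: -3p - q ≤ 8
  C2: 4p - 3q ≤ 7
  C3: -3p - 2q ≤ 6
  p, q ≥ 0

Unbounded (objective can increase without bound)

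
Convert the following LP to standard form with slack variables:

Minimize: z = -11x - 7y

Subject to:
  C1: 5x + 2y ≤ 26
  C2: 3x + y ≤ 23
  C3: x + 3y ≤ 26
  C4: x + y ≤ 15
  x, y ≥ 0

min z = -11x - 7y

s.t.
  5x + 2y + s1 = 26
  3x + y + s2 = 23
  x + 3y + s3 = 26
  x + y + s4 = 15
  x, y, s1, s2, s3, s4 ≥ 0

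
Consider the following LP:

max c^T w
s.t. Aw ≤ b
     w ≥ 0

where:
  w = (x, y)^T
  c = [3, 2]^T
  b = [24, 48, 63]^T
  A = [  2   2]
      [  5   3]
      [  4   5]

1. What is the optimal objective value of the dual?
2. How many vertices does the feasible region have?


1. 30
2. 4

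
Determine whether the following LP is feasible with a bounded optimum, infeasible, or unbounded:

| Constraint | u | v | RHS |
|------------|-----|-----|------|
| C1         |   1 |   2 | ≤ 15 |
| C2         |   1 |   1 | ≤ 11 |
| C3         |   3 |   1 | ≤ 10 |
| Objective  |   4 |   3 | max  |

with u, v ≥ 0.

Feasible with a bounded optimal solution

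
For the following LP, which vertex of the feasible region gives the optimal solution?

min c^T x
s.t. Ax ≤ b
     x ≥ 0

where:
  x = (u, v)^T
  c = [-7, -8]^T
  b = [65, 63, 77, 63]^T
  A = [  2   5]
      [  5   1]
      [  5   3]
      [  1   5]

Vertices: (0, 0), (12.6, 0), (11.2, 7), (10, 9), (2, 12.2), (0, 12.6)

Evaluate the objective at each vertex of the feasible region:
  z(0, 0) = 0
  z(12.6, 0) = -88.2
  z(11.2, 7) = -134.4
  z(10, 9) = -142  ←
  z(2, 12.2) = -111.6
  z(0, 12.6) = -100.8
The minimum is at u = 10, v = 9.

(10, 9)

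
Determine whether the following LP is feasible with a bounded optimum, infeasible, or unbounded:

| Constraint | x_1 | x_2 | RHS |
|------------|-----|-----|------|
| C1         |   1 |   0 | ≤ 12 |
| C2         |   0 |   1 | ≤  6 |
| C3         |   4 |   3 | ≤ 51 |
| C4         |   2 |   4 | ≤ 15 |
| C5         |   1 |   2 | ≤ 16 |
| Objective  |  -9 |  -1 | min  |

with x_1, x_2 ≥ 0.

Feasible with a bounded optimal solution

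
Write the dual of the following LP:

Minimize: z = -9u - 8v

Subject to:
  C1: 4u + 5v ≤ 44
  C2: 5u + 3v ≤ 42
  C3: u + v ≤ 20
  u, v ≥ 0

Primal min cᵀx s.t. Ax ≤ b, x ≥ 0  →  Dual max −bᵀy s.t. Aᵀy ≥ −c, y ≥ 0.

Maximize: z = -44y1 - 42y2 - 20y3

Subject to:
  4y1 + 5y2 + y3 ≥ 9
  5y1 + 3y2 + y3 ≥ 8
  y1, y2, y3 ≥ 0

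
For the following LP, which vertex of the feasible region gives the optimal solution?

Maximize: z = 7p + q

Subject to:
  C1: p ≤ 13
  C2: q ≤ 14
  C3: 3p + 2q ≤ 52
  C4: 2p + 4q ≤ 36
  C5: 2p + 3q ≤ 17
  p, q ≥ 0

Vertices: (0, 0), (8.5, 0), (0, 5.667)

Evaluate the objective at each vertex of the feasible region:
  z(0, 0) = 0
  z(8.5, 0) = 59.5  ←
  z(0, 5.667) = 5.667
The maximum is at p = 8.5, q = 0.

(8.5, 0)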